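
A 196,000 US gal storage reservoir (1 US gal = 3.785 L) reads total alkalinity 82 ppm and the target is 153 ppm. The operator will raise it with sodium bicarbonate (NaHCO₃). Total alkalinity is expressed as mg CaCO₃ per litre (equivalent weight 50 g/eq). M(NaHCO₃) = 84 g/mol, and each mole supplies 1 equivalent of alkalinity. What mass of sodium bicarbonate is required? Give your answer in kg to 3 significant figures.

Volume: 196,000 US gal × 3.785 L/gal = 741,860 L.
Alkalinity to add: (153 − 82) = 71 mg/L as CaCO₃ × 741,860 L = 52,670 g as CaCO₃.
Equivalents: 52,670 g ÷ 50 g/eq = 1053 eq.
NaHCO₃ supplies 1 eq per mole → 1053 mol.
Mass: 1053 mol × 84 g/mol = 88,490 g.

88.5 kg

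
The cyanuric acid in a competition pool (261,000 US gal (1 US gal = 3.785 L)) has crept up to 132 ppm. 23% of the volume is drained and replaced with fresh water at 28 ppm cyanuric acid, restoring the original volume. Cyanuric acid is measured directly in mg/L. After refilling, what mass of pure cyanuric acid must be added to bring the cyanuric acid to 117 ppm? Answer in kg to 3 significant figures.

8.81 kg

Volume: 261,000 US gal × 3.785 L/gal = 987,885 L.
After draining 23% and refilling: 132 × 0.77 + 28 × 0.23 = 108.08 ppm.
Deficit to target: 117 − 108.08 = 8.92 mg/L.
Mass: 8.92 mg/L × 987,885 L = 8812 g cyanuric acid.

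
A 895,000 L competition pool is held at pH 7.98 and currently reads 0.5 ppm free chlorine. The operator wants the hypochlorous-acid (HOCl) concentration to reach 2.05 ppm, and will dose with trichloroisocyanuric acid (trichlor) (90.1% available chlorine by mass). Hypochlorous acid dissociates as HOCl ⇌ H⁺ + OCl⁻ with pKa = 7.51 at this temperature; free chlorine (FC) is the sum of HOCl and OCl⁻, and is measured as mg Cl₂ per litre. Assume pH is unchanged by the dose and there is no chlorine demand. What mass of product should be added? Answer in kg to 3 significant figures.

[OCl⁻]/[HOCl] = 10^(pH − pKa) = 10^(7.98 − 7.51) = 2.951; fraction as HOCl = 1/(1 + 2.951) = 0.2531.
Free chlorine required for 2.05 ppm HOCl: 2.05 / 0.2531 = 8.1 ppm.
FC to add: 8.1 − 0.5 = 7.6 mg/L as Cl₂.
Cl₂ equivalent: 7.6 mg/L × 895,000 L = 6802 g.
Product at 90.1% available Cl: 6802 / 0.901 = 7549 g.

7.55 kg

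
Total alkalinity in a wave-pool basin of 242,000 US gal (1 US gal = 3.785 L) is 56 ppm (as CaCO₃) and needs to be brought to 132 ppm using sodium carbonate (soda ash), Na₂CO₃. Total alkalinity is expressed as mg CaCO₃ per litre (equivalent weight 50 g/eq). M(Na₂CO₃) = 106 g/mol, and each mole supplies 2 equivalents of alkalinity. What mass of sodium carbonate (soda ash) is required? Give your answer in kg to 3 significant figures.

Volume: 242,000 US gal × 3.785 L/gal = 915,970 L.
Alkalinity to add: (132 − 56) = 76 mg/L as CaCO₃ × 915,970 L = 69,610 g as CaCO₃.
Equivalents: 69,610 g ÷ 50 g/eq = 1392 eq.
Each mole of Na₂CO₃ supplies 2 eq, so 1392 / 2 = 696.1 mol.
Mass: 696.1 mol × 106 g/mol = 73,790 g.

73.8 kg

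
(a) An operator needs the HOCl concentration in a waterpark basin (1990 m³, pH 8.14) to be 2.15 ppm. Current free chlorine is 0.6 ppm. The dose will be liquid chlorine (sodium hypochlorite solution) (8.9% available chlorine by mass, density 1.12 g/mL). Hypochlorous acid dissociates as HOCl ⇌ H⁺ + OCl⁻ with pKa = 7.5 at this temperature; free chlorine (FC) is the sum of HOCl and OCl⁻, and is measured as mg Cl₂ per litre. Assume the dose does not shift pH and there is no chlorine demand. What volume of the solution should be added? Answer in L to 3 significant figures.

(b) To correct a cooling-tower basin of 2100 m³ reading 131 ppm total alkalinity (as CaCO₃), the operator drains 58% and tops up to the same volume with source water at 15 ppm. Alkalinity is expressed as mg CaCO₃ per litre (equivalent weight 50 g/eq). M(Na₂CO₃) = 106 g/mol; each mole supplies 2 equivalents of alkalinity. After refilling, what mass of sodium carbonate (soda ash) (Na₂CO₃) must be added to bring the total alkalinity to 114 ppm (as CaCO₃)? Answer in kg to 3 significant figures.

(a) 218 L; (b) 112 kg

(a) Volume: 1990 m³ = 1,990,000 L.
(a) [OCl⁻]/[HOCl] = 10^(pH − pKa) = 10^(8.14 − 7.5) = 4.365; fraction as HOCl = 1/(1 + 4.365) = 0.1864.
(a) Free chlorine required for 2.15 ppm HOCl: 2.15 / 0.1864 = 11.54 ppm.
(a) FC to add: 11.54 − 0.6 = 10.94 mg/L as Cl₂.
(a) Cl₂ equivalent: 10.94 mg/L × 1,990,000 L = 21,760 g.
(a) Product at 8.9% available Cl: 21,760 / 0.089 = 244,500 g.
(a) Volume: 244,500 g ÷ 1.12 g/mL = 218,300 mL.

(b) Volume: 2100 m³ = 2,100,000 L.
(b) After draining 58% and refilling: 131 × 0.42 + 15 × 0.58 = 63.72 ppm.
(b) Deficit to target: 114 − 63.72 = 50.28 mg/L.
(b) As CaCO₃: 50.28 mg/L × 2,100,000 L = 105,600 g; ÷ 50 g/eq ÷ 2 = 1056 mol Na₂CO₃.
(b) Mass: 1056 × 106 = 111,900 g.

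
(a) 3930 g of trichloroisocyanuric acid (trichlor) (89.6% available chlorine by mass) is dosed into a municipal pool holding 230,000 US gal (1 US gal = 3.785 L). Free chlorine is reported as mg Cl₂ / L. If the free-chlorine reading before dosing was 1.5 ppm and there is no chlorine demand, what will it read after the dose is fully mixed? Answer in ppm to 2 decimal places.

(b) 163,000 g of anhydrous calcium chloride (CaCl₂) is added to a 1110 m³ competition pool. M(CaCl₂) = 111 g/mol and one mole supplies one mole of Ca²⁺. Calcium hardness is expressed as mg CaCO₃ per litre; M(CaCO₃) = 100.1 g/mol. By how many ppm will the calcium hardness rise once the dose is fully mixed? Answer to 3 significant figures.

(a) Volume: 230,000 US gal × 3.785 L/gal = 870,550 L.
(a) Available chlorine delivered: 3930 g × 0.896 = 3521 g as Cl₂.
(a) Concentration rise: 3521 g / 870,550 L = 4.045 mg/L = 4.04 ppm.
(a) Final FC: 1.5 + 4.04 = 5.54 ppm.

(b) Volume: 1110 m³ = 1,110,000 L.
(b) Moles of Ca²⁺: 163,000 g ÷ 111 g/mol = 1468 mol.
(b) As CaCO₃: 1468 mol × 100.1 g/mol = 147,000 g.
(b) Rise: 147,000 g / 1,110,000 L × 1000 = 132.4 mg/L.

(a) 5.54 ppm; (b) 132 ppm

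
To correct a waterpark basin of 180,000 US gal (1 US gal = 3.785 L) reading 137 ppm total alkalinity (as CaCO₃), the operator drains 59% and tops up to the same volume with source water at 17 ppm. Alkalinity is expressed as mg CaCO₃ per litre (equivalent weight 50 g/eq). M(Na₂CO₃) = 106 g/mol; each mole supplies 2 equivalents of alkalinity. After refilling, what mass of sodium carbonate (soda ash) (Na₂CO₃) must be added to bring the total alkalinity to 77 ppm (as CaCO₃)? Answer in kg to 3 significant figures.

7.80 kg

Volume: 180,000 US gal × 3.785 L/gal = 681,300 L.
After draining 59% and refilling: 137 × 0.41 + 17 × 0.59 = 66.2 ppm.
Deficit to target: 77 − 66.2 = 10.8 mg/L.
As CaCO₃: 10.8 mg/L × 681,300 L = 7358 g; ÷ 50 g/eq ÷ 2 = 73.58 mol Na₂CO₃.
Mass: 73.58 × 106 = 7800 g.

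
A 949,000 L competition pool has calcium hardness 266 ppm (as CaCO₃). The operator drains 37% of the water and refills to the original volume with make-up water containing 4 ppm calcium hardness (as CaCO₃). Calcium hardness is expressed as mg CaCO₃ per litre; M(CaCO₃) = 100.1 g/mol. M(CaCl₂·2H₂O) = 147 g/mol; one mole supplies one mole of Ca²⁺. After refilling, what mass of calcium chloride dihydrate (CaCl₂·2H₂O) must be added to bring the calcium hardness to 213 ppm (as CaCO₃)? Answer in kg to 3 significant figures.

After draining 37% and refilling: 266 × 0.63 + 4 × 0.37 = 169.06 ppm.
Deficit to target: 213 − 169.06 = 43.94 mg/L.
As CaCO₃: 43.94 mg/L × 949,000 L = 41,700 g; ÷ 100.1 = 416.6 mol Ca²⁺.
Mass: 416.6 × 147 = 61,240 g.

61.2 kg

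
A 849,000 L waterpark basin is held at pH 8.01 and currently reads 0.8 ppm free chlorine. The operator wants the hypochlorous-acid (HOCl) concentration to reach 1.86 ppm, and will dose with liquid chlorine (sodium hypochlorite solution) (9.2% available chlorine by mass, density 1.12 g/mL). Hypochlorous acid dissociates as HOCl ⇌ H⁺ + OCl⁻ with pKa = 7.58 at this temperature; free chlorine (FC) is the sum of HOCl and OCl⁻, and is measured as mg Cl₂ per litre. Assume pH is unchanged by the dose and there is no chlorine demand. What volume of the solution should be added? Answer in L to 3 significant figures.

50.0 L

[OCl⁻]/[HOCl] = 10^(pH − pKa) = 10^(8.01 − 7.58) = 2.692; fraction as HOCl = 1/(1 + 2.692) = 0.2709.
Free chlorine required for 1.86 ppm HOCl: 1.86 / 0.2709 = 6.866 ppm.
FC to add: 6.866 − 0.8 = 6.066 mg/L as Cl₂.
Cl₂ equivalent: 6.066 mg/L × 849,000 L = 5150 g.
Product at 9.2% available Cl: 5150 / 0.092 = 55,980 g.
Volume: 55,980 g ÷ 1.12 g/mL = 49,980 mL.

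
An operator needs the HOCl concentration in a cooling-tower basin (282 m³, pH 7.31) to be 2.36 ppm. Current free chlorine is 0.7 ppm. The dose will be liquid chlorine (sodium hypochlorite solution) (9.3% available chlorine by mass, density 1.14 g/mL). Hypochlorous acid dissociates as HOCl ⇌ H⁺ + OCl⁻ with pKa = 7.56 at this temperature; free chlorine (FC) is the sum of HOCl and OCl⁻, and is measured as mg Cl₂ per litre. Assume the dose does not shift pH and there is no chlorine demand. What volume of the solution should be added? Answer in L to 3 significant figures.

7.95 L

Volume: 282 m³ = 282,000 L.
[OCl⁻]/[HOCl] = 10^(pH − pKa) = 10^(7.31 − 7.56) = 0.5623; fraction as HOCl = 1/(1 + 0.5623) = 0.6401.
Free chlorine required for 2.36 ppm HOCl: 2.36 / 0.6401 = 3.687 ppm.
FC to add: 3.687 − 0.7 = 2.987 mg/L as Cl₂.
Cl₂ equivalent: 2.987 mg/L × 282,000 L = 842.4 g.
Product at 9.3% available Cl: 842.4 / 0.093 = 9058 g.
Volume: 9058 g ÷ 1.14 g/mL = 7945 mL.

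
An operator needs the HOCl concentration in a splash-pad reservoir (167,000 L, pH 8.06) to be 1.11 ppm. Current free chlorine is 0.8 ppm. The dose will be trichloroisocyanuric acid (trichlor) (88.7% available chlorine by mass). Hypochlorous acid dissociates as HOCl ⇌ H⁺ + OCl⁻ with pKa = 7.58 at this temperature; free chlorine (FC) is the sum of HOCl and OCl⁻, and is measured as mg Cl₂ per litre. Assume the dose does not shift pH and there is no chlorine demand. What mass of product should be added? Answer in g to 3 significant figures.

[OCl⁻]/[HOCl] = 10^(pH − pKa) = 10^(8.06 − 7.58) = 3.02; fraction as HOCl = 1/(1 + 3.02) = 0.2488.
Free chlorine required for 1.11 ppm HOCl: 1.11 / 0.2488 = 4.462 ppm.
FC to add: 4.462 − 0.8 = 3.662 mg/L as Cl₂.
Cl₂ equivalent: 3.662 mg/L × 167,000 L = 611.6 g.
Product at 88.7% available Cl: 611.6 / 0.887 = 689.5 g.

689 g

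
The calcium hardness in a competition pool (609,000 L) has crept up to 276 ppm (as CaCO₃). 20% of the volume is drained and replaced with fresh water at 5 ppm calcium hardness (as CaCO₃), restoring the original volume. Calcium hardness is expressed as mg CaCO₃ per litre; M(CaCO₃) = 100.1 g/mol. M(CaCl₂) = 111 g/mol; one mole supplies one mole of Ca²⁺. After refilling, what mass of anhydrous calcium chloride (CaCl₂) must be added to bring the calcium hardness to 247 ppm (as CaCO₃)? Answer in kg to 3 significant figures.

17.0 kg

After draining 20% and refilling: 276 × 0.80 + 5 × 0.20 = 221.8 ppm.
Deficit to target: 247 − 221.8 = 25.2 mg/L.
As CaCO₃: 25.2 mg/L × 609,000 L = 15,350 g; ÷ 100.1 = 153.3 mol Ca²⁺.
Mass: 153.3 × 111 = 17,020 g.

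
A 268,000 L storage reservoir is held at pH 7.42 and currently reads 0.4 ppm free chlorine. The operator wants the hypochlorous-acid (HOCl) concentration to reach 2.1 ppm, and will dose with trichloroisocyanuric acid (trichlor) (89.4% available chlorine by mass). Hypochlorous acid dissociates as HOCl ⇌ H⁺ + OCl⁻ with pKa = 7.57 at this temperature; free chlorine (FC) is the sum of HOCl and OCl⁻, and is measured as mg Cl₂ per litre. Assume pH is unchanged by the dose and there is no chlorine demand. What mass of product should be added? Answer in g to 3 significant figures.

955 g

[OCl⁻]/[HOCl] = 10^(pH − pKa) = 10^(7.42 − 7.57) = 0.7079; fraction as HOCl = 1/(1 + 0.7079) = 0.5855.
Free chlorine required for 2.1 ppm HOCl: 2.1 / 0.5855 = 3.587 ppm.
FC to add: 3.587 − 0.4 = 3.187 mg/L as Cl₂.
Cl₂ equivalent: 3.187 mg/L × 268,000 L = 854 g.
Product at 89.4% available Cl: 854 / 0.894 = 955.3 g.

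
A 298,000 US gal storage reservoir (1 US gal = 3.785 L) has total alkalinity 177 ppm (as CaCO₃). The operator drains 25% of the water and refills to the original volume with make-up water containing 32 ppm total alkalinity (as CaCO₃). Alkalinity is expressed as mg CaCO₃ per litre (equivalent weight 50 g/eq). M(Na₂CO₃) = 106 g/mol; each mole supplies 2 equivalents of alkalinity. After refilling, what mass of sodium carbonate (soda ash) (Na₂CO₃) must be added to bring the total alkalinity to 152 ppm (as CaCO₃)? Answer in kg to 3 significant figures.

13.5 kg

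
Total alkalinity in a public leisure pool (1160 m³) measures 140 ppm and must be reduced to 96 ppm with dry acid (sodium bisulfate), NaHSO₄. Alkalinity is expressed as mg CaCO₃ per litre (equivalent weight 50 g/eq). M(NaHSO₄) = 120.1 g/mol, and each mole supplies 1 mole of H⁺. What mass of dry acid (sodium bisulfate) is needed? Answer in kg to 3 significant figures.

Volume: 1160 m³ = 1,160,000 L.
Alkalinity to neutralize: (140 − 96) = 44 mg/L as CaCO₃ × 1,160,000 L = 51,040 g as CaCO₃.
Equivalents of H⁺ required: 51,040 ÷ 50 g/eq = 1021 eq = 1021 mol NaHSO₄.
Mass of NaHSO₄: 1021 × 120.1 = 122,600 g.

123 kg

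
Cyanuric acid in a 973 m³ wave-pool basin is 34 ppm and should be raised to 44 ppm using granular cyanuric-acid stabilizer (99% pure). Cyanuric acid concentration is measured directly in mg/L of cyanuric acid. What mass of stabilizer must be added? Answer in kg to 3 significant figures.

9.83 kg

Volume: 973 m³ = 973,000 L.
CYA to add: (44 − 34) = 10 mg/L × 973,000 L = 9730 g cyanuric acid.
At 99% purity: 9730 / 0.99 = 9828 g product.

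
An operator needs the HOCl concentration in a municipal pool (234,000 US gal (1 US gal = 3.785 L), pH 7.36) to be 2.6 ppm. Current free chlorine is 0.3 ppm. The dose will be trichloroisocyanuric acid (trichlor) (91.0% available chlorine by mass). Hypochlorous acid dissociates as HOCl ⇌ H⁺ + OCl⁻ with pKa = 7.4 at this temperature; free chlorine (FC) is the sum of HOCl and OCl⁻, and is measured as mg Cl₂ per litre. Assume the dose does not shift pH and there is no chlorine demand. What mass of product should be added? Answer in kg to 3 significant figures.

Volume: 234,000 US gal × 3.785 L/gal = 885,690 L.
[OCl⁻]/[HOCl] = 10^(pH − pKa) = 10^(7.36 − 7.4) = 0.912; fraction as HOCl = 1/(1 + 0.912) = 0.523.
Free chlorine required for 2.6 ppm HOCl: 2.6 / 0.523 = 4.971 ppm.
FC to add: 4.971 − 0.3 = 4.671 mg/L as Cl₂.
Cl₂ equivalent: 4.671 mg/L × 885,690 L = 4137 g.
Product at 91.0% available Cl: 4137 / 0.91 = 4546 g.

4.55 kg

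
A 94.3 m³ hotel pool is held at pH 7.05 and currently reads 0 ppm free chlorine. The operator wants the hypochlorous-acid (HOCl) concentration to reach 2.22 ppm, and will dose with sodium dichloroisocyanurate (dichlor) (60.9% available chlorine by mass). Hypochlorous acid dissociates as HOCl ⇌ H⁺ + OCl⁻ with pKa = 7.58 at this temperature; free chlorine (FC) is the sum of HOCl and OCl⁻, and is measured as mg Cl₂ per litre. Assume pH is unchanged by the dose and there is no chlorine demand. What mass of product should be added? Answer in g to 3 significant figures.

445 g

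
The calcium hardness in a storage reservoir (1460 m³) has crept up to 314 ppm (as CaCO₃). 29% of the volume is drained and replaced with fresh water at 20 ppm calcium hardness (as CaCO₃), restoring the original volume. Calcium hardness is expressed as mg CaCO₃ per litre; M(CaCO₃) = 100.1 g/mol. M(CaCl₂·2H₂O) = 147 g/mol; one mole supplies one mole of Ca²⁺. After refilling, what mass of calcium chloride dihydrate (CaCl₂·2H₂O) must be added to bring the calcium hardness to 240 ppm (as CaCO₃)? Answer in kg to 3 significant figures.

Volume: 1460 m³ = 1,460,000 L.
After draining 29% and refilling: 314 × 0.71 + 20 × 0.29 = 228.74 ppm.
Deficit to target: 240 − 228.74 = 11.26 mg/L.
As CaCO₃: 11.26 mg/L × 1,460,000 L = 16,440 g; ÷ 100.1 = 164.2 mol Ca²⁺.
Mass: 164.2 × 147 = 24,140 g.

24.1 kg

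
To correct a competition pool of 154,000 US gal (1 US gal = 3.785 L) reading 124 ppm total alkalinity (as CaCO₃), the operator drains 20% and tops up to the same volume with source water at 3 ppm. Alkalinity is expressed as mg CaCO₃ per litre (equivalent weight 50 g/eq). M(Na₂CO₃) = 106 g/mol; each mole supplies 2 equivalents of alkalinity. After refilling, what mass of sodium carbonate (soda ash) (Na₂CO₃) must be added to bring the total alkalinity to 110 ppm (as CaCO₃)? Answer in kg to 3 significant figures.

Volume: 154,000 US gal × 3.785 L/gal = 582,890 L.
After draining 20% and refilling: 124 × 0.80 + 3 × 0.20 = 99.8 ppm.
Deficit to target: 110 − 99.8 = 10.2 mg/L.
As CaCO₃: 10.2 mg/L × 582,890 L = 5945 g; ÷ 50 g/eq ÷ 2 = 59.45 mol Na₂CO₃.
Mass: 59.45 × 106 = 6302 g.

6.30 kg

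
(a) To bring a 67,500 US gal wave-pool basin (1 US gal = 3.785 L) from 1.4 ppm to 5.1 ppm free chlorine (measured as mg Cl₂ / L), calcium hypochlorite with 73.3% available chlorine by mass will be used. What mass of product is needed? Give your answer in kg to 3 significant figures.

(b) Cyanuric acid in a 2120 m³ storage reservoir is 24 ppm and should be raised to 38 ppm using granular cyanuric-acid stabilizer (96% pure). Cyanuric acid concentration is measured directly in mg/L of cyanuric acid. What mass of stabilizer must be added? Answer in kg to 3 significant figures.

(a) Volume: 67,500 US gal × 3.785 L/gal = 255,488 L.
(a) Chlorine deficit: 5.1 − 1.4 = 3.7 ppm = 3.7 mg/L as Cl₂.
(a) Cl₂ equivalent needed: 3.7 mg/L × 255,488 L = 945,300 mg = 945.3 g.
(a) Product at 73.3% available chlorine: 945.3 / 0.733 = 1290 g.

(b) Volume: 2120 m³ = 2,120,000 L.
(b) CYA to add: (38 − 24) = 14 mg/L × 2,120,000 L = 29,680 g cyanuric acid.
(b) At 96% purity: 29,680 / 0.96 = 30,920 g product.

(a) 1.29 kg; (b) 30.9 kg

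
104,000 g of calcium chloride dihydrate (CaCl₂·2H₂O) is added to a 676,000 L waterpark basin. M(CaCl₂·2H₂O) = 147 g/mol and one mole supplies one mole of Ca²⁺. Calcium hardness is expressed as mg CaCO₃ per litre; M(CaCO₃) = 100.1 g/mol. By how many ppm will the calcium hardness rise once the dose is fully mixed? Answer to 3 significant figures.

Moles of Ca²⁺: 104,000 g ÷ 147 g/mol = 707.5 mol.
As CaCO₃: 707.5 mol × 100.1 g/mol = 70,820 g.
Rise: 70,820 g / 676,000 L × 1000 = 104.8 mg/L.

105 ppm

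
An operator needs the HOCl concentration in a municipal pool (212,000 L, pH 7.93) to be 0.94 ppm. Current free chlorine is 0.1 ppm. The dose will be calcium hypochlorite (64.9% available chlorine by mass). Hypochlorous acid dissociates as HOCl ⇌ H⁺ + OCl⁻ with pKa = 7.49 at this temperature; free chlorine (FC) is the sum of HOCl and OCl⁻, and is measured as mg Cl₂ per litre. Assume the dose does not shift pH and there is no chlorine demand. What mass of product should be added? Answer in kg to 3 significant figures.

[OCl⁻]/[HOCl] = 10^(pH − pKa) = 10^(7.93 − 7.49) = 2.754; fraction as HOCl = 1/(1 + 2.754) = 0.2664.
Free chlorine required for 0.94 ppm HOCl: 0.94 / 0.2664 = 3.529 ppm.
FC to add: 3.529 − 0.1 = 3.429 mg/L as Cl₂.
Cl₂ equivalent: 3.429 mg/L × 212,000 L = 726.9 g.
Product at 64.9% available Cl: 726.9 / 0.649 = 1120 g.

1.12 kg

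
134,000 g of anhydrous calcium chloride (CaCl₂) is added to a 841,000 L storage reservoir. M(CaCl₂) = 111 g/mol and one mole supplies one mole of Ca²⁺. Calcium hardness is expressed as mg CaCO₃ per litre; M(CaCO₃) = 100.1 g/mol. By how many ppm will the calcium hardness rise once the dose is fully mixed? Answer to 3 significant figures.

Moles of Ca²⁺: 134,000 g ÷ 111 g/mol = 1207 mol.
As CaCO₃: 1207 mol × 100.1 g/mol = 120,800 g.
Rise: 120,800 g / 841,000 L × 1000 = 143.7 mg/L.

144 ppm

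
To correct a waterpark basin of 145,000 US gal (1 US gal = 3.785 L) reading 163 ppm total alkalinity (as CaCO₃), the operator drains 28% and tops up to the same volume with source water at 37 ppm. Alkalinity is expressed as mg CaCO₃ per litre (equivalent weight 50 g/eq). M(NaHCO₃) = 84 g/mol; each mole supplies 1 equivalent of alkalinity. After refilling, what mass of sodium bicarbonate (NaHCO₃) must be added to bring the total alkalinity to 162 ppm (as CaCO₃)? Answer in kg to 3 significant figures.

31.6 kg

Volume: 145,000 US gal × 3.785 L/gal = 548,825 L.
After draining 28% and refilling: 163 × 0.72 + 37 × 0.28 = 127.72 ppm.
Deficit to target: 162 − 127.72 = 34.28 mg/L.
As CaCO₃: 34.28 mg/L × 548,825 L = 18,810 g; ÷ 50 g/eq ÷ 1 = 376.3 mol NaHCO₃.
Mass: 376.3 × 84 = 31,610 g.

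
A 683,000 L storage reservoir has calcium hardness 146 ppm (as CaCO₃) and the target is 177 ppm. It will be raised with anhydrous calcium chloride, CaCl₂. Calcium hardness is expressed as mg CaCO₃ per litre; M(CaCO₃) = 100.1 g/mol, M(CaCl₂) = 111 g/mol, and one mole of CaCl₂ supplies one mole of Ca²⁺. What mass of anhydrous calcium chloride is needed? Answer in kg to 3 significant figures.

23.5 kg

Hardness to add: (177 − 146) = 31 mg/L as CaCO₃ × 683,000 L = 21,170 g as CaCO₃.
Moles of Ca²⁺ (1 mol Ca²⁺ ≡ 1 mol CaCO₃): 21,170 / 100.1 g/mol = 211.5 mol.
Mass of CaCl₂: 211.5 × 111 = 23,480 g.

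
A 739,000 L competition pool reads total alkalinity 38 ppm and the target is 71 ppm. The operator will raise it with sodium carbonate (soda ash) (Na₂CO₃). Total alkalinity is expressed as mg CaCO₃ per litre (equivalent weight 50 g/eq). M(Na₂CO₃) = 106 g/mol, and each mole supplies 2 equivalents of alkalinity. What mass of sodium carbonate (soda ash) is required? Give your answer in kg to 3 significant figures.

25.9 kg

Alkalinity to add: (71 − 38) = 33 mg/L as CaCO₃ × 739,000 L = 24,390 g as CaCO₃.
Equivalents: 24,390 g ÷ 50 g/eq = 487.7 eq.
Each mole of Na₂CO₃ supplies 2 eq, so 487.7 / 2 = 243.9 mol.
Mass: 243.9 mol × 106 g/mol = 25,850 g.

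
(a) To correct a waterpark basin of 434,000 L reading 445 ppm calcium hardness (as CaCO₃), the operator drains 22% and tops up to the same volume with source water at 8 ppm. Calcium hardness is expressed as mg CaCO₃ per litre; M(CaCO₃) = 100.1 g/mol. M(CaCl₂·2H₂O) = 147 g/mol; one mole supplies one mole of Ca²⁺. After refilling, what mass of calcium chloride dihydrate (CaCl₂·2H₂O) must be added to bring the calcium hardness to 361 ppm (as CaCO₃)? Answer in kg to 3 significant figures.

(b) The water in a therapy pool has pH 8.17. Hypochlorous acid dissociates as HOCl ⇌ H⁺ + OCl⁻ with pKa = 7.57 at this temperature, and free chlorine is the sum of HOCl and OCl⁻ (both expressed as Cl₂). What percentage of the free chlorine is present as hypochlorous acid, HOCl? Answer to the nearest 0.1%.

(a) After draining 22% and refilling: 445 × 0.78 + 8 × 0.22 = 348.86 ppm.
(a) Deficit to target: 361 − 348.86 = 12.14 mg/L.
(a) As CaCO₃: 12.14 mg/L × 434,000 L = 5269 g; ÷ 100.1 = 52.63 mol Ca²⁺.
(a) Mass: 52.63 × 147 = 7737 g.

(b) [OCl⁻]/[HOCl] = 10^(pH − pKa) = 10^(8.17 − 7.57) = 10^0.60 = 3.981.
(b) Fraction as HOCl = 1 / (1 + 3.981) = 0.2008.

(a) 7.74 kg; (b) 20.1%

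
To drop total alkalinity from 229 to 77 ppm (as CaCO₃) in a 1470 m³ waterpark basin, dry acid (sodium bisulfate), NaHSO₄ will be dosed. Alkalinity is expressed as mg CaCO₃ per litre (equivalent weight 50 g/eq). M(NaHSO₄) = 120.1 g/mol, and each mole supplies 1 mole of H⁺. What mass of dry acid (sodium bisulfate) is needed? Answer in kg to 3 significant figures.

Volume: 1470 m³ = 1,470,000 L.
Alkalinity to neutralize: (229 − 77) = 152 mg/L as CaCO₃ × 1,470,000 L = 223,400 g as CaCO₃.
Equivalents of H⁺ required: 223,400 ÷ 50 g/eq = 4469 eq = 4469 mol NaHSO₄.
Mass of NaHSO₄: 4469 × 120.1 = 536,700 g.

537 kg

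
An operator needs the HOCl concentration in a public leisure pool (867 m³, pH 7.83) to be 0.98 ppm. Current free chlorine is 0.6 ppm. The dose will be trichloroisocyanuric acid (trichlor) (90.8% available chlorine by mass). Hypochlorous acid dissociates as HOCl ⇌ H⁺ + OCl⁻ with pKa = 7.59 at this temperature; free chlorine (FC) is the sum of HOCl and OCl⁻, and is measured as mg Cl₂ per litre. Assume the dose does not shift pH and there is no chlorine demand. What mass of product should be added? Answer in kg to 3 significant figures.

1.99 kg

Volume: 867 m³ = 867,000 L.
[OCl⁻]/[HOCl] = 10^(pH − pKa) = 10^(7.83 − 7.59) = 1.738; fraction as HOCl = 1/(1 + 1.738) = 0.3653.
Free chlorine required for 0.98 ppm HOCl: 0.98 / 0.3653 = 2.683 ppm.
FC to add: 2.683 − 0.6 = 2.083 mg/L as Cl₂.
Cl₂ equivalent: 2.083 mg/L × 867,000 L = 1806 g.
Product at 90.8% available Cl: 1806 / 0.908 = 1989 g.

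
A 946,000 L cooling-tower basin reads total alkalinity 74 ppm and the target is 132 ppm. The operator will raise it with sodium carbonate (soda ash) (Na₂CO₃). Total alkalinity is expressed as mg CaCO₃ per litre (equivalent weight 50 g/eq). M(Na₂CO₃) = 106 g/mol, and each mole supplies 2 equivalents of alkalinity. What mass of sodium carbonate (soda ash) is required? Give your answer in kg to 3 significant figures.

58.2 kg

Alkalinity to add: (132 − 74) = 58 mg/L as CaCO₃ × 946,000 L = 54,870 g as CaCO₃.
Equivalents: 54,870 g ÷ 50 g/eq = 1097 eq.
Each mole of Na₂CO₃ supplies 2 eq, so 1097 / 2 = 548.7 mol.
Mass: 548.7 mol × 106 g/mol = 58,160 g.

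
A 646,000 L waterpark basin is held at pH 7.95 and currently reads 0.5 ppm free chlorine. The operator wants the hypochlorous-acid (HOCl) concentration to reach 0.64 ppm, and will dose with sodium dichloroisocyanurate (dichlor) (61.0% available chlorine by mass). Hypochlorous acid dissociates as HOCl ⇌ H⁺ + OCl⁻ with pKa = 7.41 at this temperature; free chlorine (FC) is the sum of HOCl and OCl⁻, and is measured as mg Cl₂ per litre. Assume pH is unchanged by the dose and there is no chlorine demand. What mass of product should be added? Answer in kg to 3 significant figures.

[OCl⁻]/[HOCl] = 10^(pH − pKa) = 10^(7.95 − 7.41) = 3.467; fraction as HOCl = 1/(1 + 3.467) = 0.2238.
Free chlorine required for 0.64 ppm HOCl: 0.64 / 0.2238 = 2.859 ppm.
FC to add: 2.859 − 0.5 = 2.359 mg/L as Cl₂.
Cl₂ equivalent: 2.359 mg/L × 646,000 L = 1524 g.
Product at 61.0% available Cl: 1524 / 0.61 = 2498 g.

2.50 kg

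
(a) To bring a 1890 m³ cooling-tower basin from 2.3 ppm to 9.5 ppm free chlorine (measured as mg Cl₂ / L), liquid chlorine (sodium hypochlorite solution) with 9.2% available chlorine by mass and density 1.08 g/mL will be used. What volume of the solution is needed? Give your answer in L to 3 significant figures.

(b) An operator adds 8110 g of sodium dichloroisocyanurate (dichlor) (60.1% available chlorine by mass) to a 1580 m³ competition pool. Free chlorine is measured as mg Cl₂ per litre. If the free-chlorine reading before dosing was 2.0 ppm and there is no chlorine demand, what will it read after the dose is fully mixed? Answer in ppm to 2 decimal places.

(a) 137 L; (b) 5.08 ppm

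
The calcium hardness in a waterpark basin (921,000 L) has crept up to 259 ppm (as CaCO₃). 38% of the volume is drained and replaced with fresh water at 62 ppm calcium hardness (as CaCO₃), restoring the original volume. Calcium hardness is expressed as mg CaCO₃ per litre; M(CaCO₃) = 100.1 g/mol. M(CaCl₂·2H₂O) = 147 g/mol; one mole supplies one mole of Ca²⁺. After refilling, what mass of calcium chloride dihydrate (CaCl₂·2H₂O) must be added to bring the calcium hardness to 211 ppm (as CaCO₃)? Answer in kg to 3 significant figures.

36.3 kg

After draining 38% and refilling: 259 × 0.62 + 62 × 0.38 = 184.14 ppm.
Deficit to target: 211 − 184.14 = 26.86 mg/L.
As CaCO₃: 26.86 mg/L × 921,000 L = 24,740 g; ÷ 100.1 = 247.1 mol Ca²⁺.
Mass: 247.1 × 147 = 36,330 g.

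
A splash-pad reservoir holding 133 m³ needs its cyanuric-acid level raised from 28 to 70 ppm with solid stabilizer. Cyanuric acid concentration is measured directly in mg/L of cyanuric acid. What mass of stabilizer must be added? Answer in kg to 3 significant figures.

Volume: 133 m³ = 133,000 L.
CYA to add: (70 − 28) = 42 mg/L × 133,000 L = 5586 g cyanuric acid.

5.59 kg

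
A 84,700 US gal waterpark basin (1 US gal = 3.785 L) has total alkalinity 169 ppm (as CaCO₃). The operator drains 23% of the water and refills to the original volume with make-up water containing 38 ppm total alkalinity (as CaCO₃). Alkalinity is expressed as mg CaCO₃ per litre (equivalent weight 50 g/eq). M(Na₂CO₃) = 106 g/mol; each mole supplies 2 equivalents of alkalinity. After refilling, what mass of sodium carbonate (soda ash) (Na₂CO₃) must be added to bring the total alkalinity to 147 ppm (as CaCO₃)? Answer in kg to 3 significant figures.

2.76 kg

Volume: 84,700 US gal × 3.785 L/gal = 320,590 L.
After draining 23% and refilling: 169 × 0.77 + 38 × 0.23 = 138.87 ppm.
Deficit to target: 147 − 138.87 = 8.13 mg/L.
As CaCO₃: 8.13 mg/L × 320,590 L = 2606 g; ÷ 50 g/eq ÷ 2 = 26.06 mol Na₂CO₃.
Mass: 26.06 × 106 = 2763 g.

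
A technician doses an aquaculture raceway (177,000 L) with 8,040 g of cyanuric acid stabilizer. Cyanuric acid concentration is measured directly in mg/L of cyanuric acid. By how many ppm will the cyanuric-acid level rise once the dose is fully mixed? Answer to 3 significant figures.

Rise: 8,040 g / 177,000 L × 1000 = 45.42 mg/L.

45.4 ppm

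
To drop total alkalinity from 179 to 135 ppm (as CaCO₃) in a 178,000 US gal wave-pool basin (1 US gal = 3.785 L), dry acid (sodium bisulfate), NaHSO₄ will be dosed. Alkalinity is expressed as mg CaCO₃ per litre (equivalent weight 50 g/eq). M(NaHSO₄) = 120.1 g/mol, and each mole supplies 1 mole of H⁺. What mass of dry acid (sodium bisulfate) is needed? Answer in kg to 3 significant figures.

Volume: 178,000 US gal × 3.785 L/gal = 673,730 L.
Alkalinity to neutralize: (179 − 135) = 44 mg/L as CaCO₃ × 673,730 L = 29,640 g as CaCO₃.
Equivalents of H⁺ required: 29,640 ÷ 50 g/eq = 592.9 eq = 592.9 mol NaHSO₄.
Mass of NaHSO₄: 592.9 × 120.1 = 71,210 g.

71.2 kg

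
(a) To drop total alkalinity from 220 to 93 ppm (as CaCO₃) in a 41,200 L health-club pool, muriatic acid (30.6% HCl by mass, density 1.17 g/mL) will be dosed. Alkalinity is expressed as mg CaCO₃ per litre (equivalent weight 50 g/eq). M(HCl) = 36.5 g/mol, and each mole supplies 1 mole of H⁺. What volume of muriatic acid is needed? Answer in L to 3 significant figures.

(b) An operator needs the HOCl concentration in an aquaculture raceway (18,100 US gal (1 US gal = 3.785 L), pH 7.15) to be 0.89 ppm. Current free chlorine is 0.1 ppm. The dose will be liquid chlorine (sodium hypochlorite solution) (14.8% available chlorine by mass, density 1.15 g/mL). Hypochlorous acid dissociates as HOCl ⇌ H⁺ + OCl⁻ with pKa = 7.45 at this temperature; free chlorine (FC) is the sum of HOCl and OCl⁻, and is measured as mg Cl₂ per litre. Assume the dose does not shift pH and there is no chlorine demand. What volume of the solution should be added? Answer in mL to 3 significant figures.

(a) Alkalinity to neutralize: (220 − 93) = 127 mg/L as CaCO₃ × 41,200 L = 5232 g as CaCO₃.
(a) Equivalents of H⁺ required: 5232 ÷ 50 g/eq = 104.6 eq = 104.6 mol HCl.
(a) Mass of HCl: 104.6 × 36.5 = 3820 g.
(a) Mass of 30.6% solution: 3820 / 0.306 = 12,480 g.
(a) Volume: 12,480 g ÷ 1.17 g/mL = 10,670 mL.

(b) Volume: 18,100 US gal × 3.785 L/gal = 68,508 L.
(b) [OCl⁻]/[HOCl] = 10^(pH − pKa) = 10^(7.15 − 7.45) = 0.5012; fraction as HOCl = 1/(1 + 0.5012) = 0.6661.
(b) Free chlorine required for 0.89 ppm HOCl: 0.89 / 0.6661 = 1.336 ppm.
(b) FC to add: 1.336 − 0.1 = 1.236 mg/L as Cl₂.
(b) Cl₂ equivalent: 1.236 mg/L × 68,508 L = 84.68 g.
(b) Product at 14.8% available Cl: 84.68 / 0.148 = 572.2 g.
(b) Volume: 572.2 g ÷ 1.15 g/mL = 497.5 mL.

(a) 10.7 L; (b) 498 mL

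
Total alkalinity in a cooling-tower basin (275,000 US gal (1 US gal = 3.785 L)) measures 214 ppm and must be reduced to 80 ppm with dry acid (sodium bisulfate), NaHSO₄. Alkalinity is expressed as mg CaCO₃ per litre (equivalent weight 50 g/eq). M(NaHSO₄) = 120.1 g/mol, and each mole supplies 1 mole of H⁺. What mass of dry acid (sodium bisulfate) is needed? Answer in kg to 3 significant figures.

335 kg

Volume: 275,000 US gal × 3.785 L/gal = 1,040,875 L.
Alkalinity to neutralize: (214 − 80) = 134 mg/L as CaCO₃ × 1,040,875 L = 139,500 g as CaCO₃.
Equivalents of H⁺ required: 139,500 ÷ 50 g/eq = 2790 eq = 2790 mol NaHSO₄.
Mass of NaHSO₄: 2790 × 120.1 = 335,000 g.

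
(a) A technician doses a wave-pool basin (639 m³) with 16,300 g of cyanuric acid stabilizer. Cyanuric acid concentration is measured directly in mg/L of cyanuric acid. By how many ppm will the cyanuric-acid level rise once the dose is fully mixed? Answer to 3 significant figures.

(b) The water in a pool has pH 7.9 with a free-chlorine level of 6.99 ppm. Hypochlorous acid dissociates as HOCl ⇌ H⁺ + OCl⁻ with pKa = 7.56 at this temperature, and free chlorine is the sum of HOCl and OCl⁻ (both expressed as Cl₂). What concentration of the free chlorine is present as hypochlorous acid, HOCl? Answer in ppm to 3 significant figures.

(a) 25.5 ppm; (b) 2.19 ppm

(a) Volume: 639 m³ = 639,000 L.
(a) Rise: 16,300 g / 639,000 L × 1000 = 25.51 mg/L.

(b) [OCl⁻]/[HOCl] = 10^(pH − pKa) = 10^(7.9 − 7.56) = 10^0.34 = 2.188.
(b) Fraction as HOCl = 1 / (1 + 2.188) = 0.3137.
(b) HOCl = 0.3137 × 6.99 ppm = 2.193 ppm.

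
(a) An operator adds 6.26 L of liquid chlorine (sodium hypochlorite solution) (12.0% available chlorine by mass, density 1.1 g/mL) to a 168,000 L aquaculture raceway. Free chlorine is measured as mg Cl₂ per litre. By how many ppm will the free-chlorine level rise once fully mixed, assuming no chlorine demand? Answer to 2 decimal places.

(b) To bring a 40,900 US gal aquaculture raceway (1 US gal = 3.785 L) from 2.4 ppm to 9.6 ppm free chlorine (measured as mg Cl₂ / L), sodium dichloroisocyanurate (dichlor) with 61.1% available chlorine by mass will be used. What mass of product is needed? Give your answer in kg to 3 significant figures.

(a) 4.92 ppm; (b) 1.82 kg

(a) Mass of solution: 6.26 L × 1000 mL/L × 1.1 g/mL = 6886 g.
(a) Available chlorine delivered: 6886 g × 0.12 = 826.3 g as Cl₂.
(a) Concentration rise: 826.3 g / 168,000 L = 4.919 mg/L = 4.92 ppm.

(b) Volume: 40,900 US gal × 3.785 L/gal = 154,806 L.
(b) Chlorine deficit: 9.6 − 2.4 = 7.2 ppm = 7.2 mg/L as Cl₂.
(b) Cl₂ equivalent needed: 7.2 mg/L × 154,806 L = 1,115,000 mg = 1115 g.
(b) Product at 61.1% available chlorine: 1115 / 0.611 = 1824 g.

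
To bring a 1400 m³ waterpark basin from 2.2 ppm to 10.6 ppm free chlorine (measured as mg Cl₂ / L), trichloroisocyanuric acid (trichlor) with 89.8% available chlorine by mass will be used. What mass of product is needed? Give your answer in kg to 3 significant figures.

Volume: 1400 m³ = 1,400,000 L.
Chlorine deficit: 10.6 − 2.2 = 8.4 ppm = 8.4 mg/L as Cl₂.
Cl₂ equivalent needed: 8.4 mg/L × 1,400,000 L = 11,760,000 mg = 11,760 g.
Product at 89.8% available chlorine: 11,760 / 0.898 = 13,100 g.

13.1 kg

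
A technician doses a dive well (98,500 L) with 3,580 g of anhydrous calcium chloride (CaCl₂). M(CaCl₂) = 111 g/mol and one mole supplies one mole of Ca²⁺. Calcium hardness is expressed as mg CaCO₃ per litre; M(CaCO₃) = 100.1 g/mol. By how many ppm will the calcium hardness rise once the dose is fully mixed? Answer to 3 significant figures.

Moles of Ca²⁺: 3,580 g ÷ 111 g/mol = 32.25 mol.
As CaCO₃: 32.25 mol × 100.1 g/mol = 3228 g.
Rise: 3228 g / 98,500 L × 1000 = 32.78 mg/L.

32.8 ppm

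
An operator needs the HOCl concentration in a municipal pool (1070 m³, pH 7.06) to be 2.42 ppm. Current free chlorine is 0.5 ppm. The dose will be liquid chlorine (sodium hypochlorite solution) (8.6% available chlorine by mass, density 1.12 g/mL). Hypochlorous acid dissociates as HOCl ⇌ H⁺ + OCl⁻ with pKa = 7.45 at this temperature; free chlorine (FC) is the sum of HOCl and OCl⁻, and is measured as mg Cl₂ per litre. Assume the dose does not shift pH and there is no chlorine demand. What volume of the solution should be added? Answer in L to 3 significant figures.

32.3 L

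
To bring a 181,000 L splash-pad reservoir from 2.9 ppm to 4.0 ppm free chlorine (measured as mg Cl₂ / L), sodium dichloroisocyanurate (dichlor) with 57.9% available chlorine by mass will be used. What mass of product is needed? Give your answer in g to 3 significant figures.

344 g

Chlorine deficit: 4.0 − 2.9 = 1.1 ppm = 1.1 mg/L as Cl₂.
Cl₂ equivalent needed: 1.1 mg/L × 181,000 L = 199,100 mg = 199.1 g.
Product at 57.9% available chlorine: 199.1 / 0.579 = 343.9 g.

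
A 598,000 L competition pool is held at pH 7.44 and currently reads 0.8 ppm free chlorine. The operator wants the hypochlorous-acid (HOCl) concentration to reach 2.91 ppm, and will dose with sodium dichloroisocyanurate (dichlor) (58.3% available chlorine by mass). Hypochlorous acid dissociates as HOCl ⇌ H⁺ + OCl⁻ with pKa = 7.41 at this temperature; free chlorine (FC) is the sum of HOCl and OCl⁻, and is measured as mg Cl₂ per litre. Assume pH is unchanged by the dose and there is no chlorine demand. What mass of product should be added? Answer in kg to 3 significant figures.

[OCl⁻]/[HOCl] = 10^(pH − pKa) = 10^(7.44 − 7.41) = 1.072; fraction as HOCl = 1/(1 + 1.072) = 0.4827.
Free chlorine required for 2.91 ppm HOCl: 2.91 / 0.4827 = 6.028 ppm.
FC to add: 6.028 − 0.8 = 5.228 mg/L as Cl₂.
Cl₂ equivalent: 5.228 mg/L × 598,000 L = 3126 g.
Product at 58.3% available Cl: 3126 / 0.583 = 5363 g.

5.36 kg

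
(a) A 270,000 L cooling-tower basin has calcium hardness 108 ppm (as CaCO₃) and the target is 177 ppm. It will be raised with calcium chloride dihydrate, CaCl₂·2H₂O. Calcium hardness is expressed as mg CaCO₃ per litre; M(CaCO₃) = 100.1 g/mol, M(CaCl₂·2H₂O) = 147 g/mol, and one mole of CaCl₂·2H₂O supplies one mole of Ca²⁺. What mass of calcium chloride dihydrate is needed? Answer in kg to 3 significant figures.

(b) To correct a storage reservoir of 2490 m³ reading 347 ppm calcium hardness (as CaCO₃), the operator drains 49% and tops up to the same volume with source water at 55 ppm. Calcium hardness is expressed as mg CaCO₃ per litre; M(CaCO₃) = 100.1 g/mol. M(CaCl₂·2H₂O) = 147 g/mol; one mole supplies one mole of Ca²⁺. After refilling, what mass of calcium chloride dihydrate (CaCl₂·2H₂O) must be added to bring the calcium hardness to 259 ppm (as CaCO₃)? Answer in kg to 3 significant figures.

(a) Hardness to add: (177 − 108) = 69 mg/L as CaCO₃ × 270,000 L = 18,630 g as CaCO₃.
(a) Moles of Ca²⁺ (1 mol Ca²⁺ ≡ 1 mol CaCO₃): 18,630 / 100.1 g/mol = 186.1 mol.
(a) Mass of CaCl₂·2H₂O: 186.1 × 147 = 27,360 g.

(b) Volume: 2490 m³ = 2,490,000 L.
(b) After draining 49% and refilling: 347 × 0.51 + 55 × 0.49 = 203.92 ppm.
(b) Deficit to target: 259 − 203.92 = 55.08 mg/L.
(b) As CaCO₃: 55.08 mg/L × 2,490,000 L = 137,100 g; ÷ 100.1 = 1370 mol Ca²⁺.
(b) Mass: 1370 × 147 = 201,400 g.

(a) 27.4 kg; (b) 201 kg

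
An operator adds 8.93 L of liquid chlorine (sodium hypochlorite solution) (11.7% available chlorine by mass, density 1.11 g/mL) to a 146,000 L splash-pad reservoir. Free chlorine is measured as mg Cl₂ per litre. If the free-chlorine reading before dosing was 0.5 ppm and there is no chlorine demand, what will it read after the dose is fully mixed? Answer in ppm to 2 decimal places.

8.44 ppm

Mass of solution: 8.93 L × 1000 mL/L × 1.11 g/mL = 9912 g.
Available chlorine delivered: 9912 g × 0.117 = 1160 g as Cl₂.
Concentration rise: 1160 g / 146,000 L = 7.943 mg/L = 7.94 ppm.
Final FC: 0.5 + 7.94 = 8.44 ppm.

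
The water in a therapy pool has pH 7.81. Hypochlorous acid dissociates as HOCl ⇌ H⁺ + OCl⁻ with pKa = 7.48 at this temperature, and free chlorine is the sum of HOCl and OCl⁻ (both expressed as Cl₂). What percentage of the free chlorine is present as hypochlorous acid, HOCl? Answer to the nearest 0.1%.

31.9%

[OCl⁻]/[HOCl] = 10^(pH − pKa) = 10^(7.81 − 7.48) = 10^0.33 = 2.138.
Fraction as HOCl = 1 / (1 + 2.138) = 0.3187.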